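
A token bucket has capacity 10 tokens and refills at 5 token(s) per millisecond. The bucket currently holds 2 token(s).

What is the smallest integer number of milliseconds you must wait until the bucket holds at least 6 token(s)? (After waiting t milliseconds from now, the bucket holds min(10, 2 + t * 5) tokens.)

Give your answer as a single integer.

Need 2 + t * 5 >= 6, so t >= 4/5.
Smallest integer t = ceil(4/5) = 1.

Answer: 1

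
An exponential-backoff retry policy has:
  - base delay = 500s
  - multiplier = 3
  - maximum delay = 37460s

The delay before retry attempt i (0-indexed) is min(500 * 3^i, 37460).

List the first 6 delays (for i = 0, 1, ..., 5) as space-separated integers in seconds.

Answer: 500 1500 4500 13500 37460 37460

Derivation:
Computing each delay:
  i=0: min(500*3^0, 37460) = 500
  i=1: min(500*3^1, 37460) = 1500
  i=2: min(500*3^2, 37460) = 4500
  i=3: min(500*3^3, 37460) = 13500
  i=4: min(500*3^4, 37460) = 37460
  i=5: min(500*3^5, 37460) = 37460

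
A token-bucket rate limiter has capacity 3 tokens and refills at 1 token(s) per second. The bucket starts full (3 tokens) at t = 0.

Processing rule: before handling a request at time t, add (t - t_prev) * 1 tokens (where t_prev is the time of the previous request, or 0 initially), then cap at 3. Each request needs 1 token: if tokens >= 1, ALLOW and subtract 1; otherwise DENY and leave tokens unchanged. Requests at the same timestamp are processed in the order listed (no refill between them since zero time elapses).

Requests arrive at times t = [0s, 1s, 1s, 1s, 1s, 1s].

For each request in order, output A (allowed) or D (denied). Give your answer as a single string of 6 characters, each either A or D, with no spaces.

Answer: AAAADD

Derivation:
Simulating step by step:
  req#1 t=0s: ALLOW
  req#2 t=1s: ALLOW
  req#3 t=1s: ALLOW
  req#4 t=1s: ALLOW
  req#5 t=1s: DENY
  req#6 t=1s: DENY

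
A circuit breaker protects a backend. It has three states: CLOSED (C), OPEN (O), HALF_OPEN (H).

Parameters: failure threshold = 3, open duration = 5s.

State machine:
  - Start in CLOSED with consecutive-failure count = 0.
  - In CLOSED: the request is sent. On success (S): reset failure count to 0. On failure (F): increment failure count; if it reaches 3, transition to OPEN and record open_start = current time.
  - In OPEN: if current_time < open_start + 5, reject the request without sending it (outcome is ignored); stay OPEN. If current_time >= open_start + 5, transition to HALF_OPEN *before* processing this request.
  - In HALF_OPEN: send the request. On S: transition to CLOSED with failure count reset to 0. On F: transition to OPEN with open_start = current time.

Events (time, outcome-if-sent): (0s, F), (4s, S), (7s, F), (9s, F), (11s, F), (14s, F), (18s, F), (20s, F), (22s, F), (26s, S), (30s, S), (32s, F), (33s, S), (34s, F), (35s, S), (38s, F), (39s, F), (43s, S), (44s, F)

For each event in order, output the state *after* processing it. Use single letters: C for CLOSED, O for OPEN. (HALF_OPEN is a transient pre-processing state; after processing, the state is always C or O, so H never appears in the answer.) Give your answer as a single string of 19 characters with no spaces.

State after each event:
  event#1 t=0s outcome=F: state=CLOSED
  event#2 t=4s outcome=S: state=CLOSED
  event#3 t=7s outcome=F: state=CLOSED
  event#4 t=9s outcome=F: state=CLOSED
  event#5 t=11s outcome=F: state=OPEN
  event#6 t=14s outcome=F: state=OPEN
  event#7 t=18s outcome=F: state=OPEN
  event#8 t=20s outcome=F: state=OPEN
  event#9 t=22s outcome=F: state=OPEN
  event#10 t=26s outcome=S: state=CLOSED
  event#11 t=30s outcome=S: state=CLOSED
  event#12 t=32s outcome=F: state=CLOSED
  event#13 t=33s outcome=S: state=CLOSED
  event#14 t=34s outcome=F: state=CLOSED
  event#15 t=35s outcome=S: state=CLOSED
  event#16 t=38s outcome=F: state=CLOSED
  event#17 t=39s outcome=F: state=CLOSED
  event#18 t=43s outcome=S: state=CLOSED
  event#19 t=44s outcome=F: state=CLOSED

Answer: CCCCOOOOOCCCCCCCCCC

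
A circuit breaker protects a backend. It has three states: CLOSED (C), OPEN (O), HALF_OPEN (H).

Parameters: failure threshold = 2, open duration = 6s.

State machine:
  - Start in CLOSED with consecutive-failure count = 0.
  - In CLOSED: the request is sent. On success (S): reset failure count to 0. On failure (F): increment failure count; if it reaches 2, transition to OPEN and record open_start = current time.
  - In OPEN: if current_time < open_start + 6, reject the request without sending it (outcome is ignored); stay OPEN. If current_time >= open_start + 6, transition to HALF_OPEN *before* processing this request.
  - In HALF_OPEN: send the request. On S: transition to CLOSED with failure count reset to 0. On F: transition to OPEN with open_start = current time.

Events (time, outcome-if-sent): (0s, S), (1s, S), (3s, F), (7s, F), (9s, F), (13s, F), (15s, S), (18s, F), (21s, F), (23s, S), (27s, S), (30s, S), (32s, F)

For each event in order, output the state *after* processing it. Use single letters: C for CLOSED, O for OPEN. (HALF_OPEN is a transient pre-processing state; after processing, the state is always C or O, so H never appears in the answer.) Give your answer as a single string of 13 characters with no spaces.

State after each event:
  event#1 t=0s outcome=S: state=CLOSED
  event#2 t=1s outcome=S: state=CLOSED
  event#3 t=3s outcome=F: state=CLOSED
  event#4 t=7s outcome=F: state=OPEN
  event#5 t=9s outcome=F: state=OPEN
  event#6 t=13s outcome=F: state=OPEN
  event#7 t=15s outcome=S: state=OPEN
  event#8 t=18s outcome=F: state=OPEN
  event#9 t=21s outcome=F: state=OPEN
  event#10 t=23s outcome=S: state=OPEN
  event#11 t=27s outcome=S: state=CLOSED
  event#12 t=30s outcome=S: state=CLOSED
  event#13 t=32s outcome=F: state=CLOSED

Answer: CCCOOOOOOOCCC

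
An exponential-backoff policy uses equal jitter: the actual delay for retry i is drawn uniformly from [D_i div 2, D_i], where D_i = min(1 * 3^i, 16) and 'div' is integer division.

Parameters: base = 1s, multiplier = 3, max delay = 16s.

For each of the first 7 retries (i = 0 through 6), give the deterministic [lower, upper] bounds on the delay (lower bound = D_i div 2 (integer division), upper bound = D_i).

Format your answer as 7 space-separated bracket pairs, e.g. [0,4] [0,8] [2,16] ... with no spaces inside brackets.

Computing bounds per retry:
  i=0: D_i=min(1*3^0,16)=1, bounds=[0,1]
  i=1: D_i=min(1*3^1,16)=3, bounds=[1,3]
  i=2: D_i=min(1*3^2,16)=9, bounds=[4,9]
  i=3: D_i=min(1*3^3,16)=16, bounds=[8,16]
  i=4: D_i=min(1*3^4,16)=16, bounds=[8,16]
  i=5: D_i=min(1*3^5,16)=16, bounds=[8,16]
  i=6: D_i=min(1*3^6,16)=16, bounds=[8,16]

Answer: [0,1] [1,3] [4,9] [8,16] [8,16] [8,16] [8,16]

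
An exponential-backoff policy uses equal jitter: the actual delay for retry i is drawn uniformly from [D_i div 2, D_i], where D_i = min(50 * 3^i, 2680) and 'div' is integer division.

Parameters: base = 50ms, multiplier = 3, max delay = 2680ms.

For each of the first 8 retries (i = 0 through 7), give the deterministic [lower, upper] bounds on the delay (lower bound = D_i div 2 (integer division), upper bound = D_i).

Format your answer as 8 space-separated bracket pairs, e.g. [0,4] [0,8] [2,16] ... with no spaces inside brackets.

Computing bounds per retry:
  i=0: D_i=min(50*3^0,2680)=50, bounds=[25,50]
  i=1: D_i=min(50*3^1,2680)=150, bounds=[75,150]
  i=2: D_i=min(50*3^2,2680)=450, bounds=[225,450]
  i=3: D_i=min(50*3^3,2680)=1350, bounds=[675,1350]
  i=4: D_i=min(50*3^4,2680)=2680, bounds=[1340,2680]
  i=5: D_i=min(50*3^5,2680)=2680, bounds=[1340,2680]
  i=6: D_i=min(50*3^6,2680)=2680, bounds=[1340,2680]
  i=7: D_i=min(50*3^7,2680)=2680, bounds=[1340,2680]

Answer: [25,50] [75,150] [225,450] [675,1350] [1340,2680] [1340,2680] [1340,2680] [1340,2680]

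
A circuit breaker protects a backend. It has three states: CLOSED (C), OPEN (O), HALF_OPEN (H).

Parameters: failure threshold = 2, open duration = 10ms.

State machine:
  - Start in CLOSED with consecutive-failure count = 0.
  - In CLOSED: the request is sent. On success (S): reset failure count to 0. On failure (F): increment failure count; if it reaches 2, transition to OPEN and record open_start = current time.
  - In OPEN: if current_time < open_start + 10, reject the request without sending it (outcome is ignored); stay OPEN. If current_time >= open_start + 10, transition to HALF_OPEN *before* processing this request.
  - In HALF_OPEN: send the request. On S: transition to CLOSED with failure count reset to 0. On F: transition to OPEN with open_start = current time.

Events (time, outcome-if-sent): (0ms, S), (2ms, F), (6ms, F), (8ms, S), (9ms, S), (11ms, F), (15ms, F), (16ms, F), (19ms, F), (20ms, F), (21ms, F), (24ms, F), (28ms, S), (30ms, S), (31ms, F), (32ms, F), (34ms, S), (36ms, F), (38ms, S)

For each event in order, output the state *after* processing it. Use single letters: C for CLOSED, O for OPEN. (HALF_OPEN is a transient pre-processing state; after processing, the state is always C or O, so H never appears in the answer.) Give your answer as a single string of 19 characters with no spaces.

Answer: CCOOOOOOOOOOCCCOOOO

Derivation:
State after each event:
  event#1 t=0ms outcome=S: state=CLOSED
  event#2 t=2ms outcome=F: state=CLOSED
  event#3 t=6ms outcome=F: state=OPEN
  event#4 t=8ms outcome=S: state=OPEN
  event#5 t=9ms outcome=S: state=OPEN
  event#6 t=11ms outcome=F: state=OPEN
  event#7 t=15ms outcome=F: state=OPEN
  event#8 t=16ms outcome=F: state=OPEN
  event#9 t=19ms outcome=F: state=OPEN
  event#10 t=20ms outcome=F: state=OPEN
  event#11 t=21ms outcome=F: state=OPEN
  event#12 t=24ms outcome=F: state=OPEN
  event#13 t=28ms outcome=S: state=CLOSED
  event#14 t=30ms outcome=S: state=CLOSED
  event#15 t=31ms outcome=F: state=CLOSED
  event#16 t=32ms outcome=F: state=OPEN
  event#17 t=34ms outcome=S: state=OPEN
  event#18 t=36ms outcome=F: state=OPEN
  event#19 t=38ms outcome=S: state=OPEN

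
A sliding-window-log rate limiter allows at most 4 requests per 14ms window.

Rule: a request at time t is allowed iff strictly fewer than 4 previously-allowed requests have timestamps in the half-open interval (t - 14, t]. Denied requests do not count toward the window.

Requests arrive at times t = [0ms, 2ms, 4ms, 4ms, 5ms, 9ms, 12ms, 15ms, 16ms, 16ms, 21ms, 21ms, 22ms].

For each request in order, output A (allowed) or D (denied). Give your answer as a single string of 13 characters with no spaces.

Answer: AAAADDDAADAAD

Derivation:
Tracking allowed requests in the window:
  req#1 t=0ms: ALLOW
  req#2 t=2ms: ALLOW
  req#3 t=4ms: ALLOW
  req#4 t=4ms: ALLOW
  req#5 t=5ms: DENY
  req#6 t=9ms: DENY
  req#7 t=12ms: DENY
  req#8 t=15ms: ALLOW
  req#9 t=16ms: ALLOW
  req#10 t=16ms: DENY
  req#11 t=21ms: ALLOW
  req#12 t=21ms: ALLOW
  req#13 t=22ms: DENY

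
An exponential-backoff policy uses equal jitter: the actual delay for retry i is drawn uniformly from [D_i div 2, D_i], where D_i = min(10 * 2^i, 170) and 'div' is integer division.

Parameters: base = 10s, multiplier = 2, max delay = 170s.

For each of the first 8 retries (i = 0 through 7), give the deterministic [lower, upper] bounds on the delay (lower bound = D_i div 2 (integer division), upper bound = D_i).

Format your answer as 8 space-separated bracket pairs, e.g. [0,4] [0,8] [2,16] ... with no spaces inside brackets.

Computing bounds per retry:
  i=0: D_i=min(10*2^0,170)=10, bounds=[5,10]
  i=1: D_i=min(10*2^1,170)=20, bounds=[10,20]
  i=2: D_i=min(10*2^2,170)=40, bounds=[20,40]
  i=3: D_i=min(10*2^3,170)=80, bounds=[40,80]
  i=4: D_i=min(10*2^4,170)=160, bounds=[80,160]
  i=5: D_i=min(10*2^5,170)=170, bounds=[85,170]
  i=6: D_i=min(10*2^6,170)=170, bounds=[85,170]
  i=7: D_i=min(10*2^7,170)=170, bounds=[85,170]

Answer: [5,10] [10,20] [20,40] [40,80] [80,160] [85,170] [85,170] [85,170]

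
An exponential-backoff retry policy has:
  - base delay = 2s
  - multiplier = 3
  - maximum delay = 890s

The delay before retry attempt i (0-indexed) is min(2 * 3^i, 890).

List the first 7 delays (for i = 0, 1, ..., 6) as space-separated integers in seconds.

Computing each delay:
  i=0: min(2*3^0, 890) = 2
  i=1: min(2*3^1, 890) = 6
  i=2: min(2*3^2, 890) = 18
  i=3: min(2*3^3, 890) = 54
  i=4: min(2*3^4, 890) = 162
  i=5: min(2*3^5, 890) = 486
  i=6: min(2*3^6, 890) = 890

Answer: 2 6 18 54 162 486 890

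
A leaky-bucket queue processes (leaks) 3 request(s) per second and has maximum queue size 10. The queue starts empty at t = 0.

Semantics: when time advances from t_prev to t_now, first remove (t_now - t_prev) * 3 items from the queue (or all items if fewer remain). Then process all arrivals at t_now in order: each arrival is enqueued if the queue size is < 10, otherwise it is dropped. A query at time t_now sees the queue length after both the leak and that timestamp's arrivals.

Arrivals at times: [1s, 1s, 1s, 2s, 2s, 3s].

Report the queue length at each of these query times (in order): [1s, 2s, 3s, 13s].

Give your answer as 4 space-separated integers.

Queue lengths at query times:
  query t=1s: backlog = 3
  query t=2s: backlog = 2
  query t=3s: backlog = 1
  query t=13s: backlog = 0

Answer: 3 2 1 0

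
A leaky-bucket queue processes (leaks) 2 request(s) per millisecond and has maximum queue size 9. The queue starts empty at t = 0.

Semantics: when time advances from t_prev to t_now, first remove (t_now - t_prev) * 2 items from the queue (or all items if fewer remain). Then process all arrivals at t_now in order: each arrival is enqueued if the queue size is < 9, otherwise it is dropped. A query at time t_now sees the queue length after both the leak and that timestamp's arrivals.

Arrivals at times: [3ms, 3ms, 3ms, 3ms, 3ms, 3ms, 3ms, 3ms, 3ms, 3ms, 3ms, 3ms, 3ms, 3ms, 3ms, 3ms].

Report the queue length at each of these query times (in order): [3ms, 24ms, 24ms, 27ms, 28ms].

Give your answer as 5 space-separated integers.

Queue lengths at query times:
  query t=3ms: backlog = 9
  query t=24ms: backlog = 0
  query t=24ms: backlog = 0
  query t=27ms: backlog = 0
  query t=28ms: backlog = 0

Answer: 9 0 0 0 0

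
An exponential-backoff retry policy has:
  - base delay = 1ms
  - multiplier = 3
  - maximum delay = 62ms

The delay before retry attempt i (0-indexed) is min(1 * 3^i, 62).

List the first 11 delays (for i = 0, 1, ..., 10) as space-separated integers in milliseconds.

Computing each delay:
  i=0: min(1*3^0, 62) = 1
  i=1: min(1*3^1, 62) = 3
  i=2: min(1*3^2, 62) = 9
  i=3: min(1*3^3, 62) = 27
  i=4: min(1*3^4, 62) = 62
  i=5: min(1*3^5, 62) = 62
  i=6: min(1*3^6, 62) = 62
  i=7: min(1*3^7, 62) = 62
  i=8: min(1*3^8, 62) = 62
  i=9: min(1*3^9, 62) = 62
  i=10: min(1*3^10, 62) = 62

Answer: 1 3 9 27 62 62 62 62 62 62 62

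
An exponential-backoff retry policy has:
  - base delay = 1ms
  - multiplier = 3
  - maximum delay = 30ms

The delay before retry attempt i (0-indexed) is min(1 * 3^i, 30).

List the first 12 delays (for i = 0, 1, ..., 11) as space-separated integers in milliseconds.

Computing each delay:
  i=0: min(1*3^0, 30) = 1
  i=1: min(1*3^1, 30) = 3
  i=2: min(1*3^2, 30) = 9
  i=3: min(1*3^3, 30) = 27
  i=4: min(1*3^4, 30) = 30
  i=5: min(1*3^5, 30) = 30
  i=6: min(1*3^6, 30) = 30
  i=7: min(1*3^7, 30) = 30
  i=8: min(1*3^8, 30) = 30
  i=9: min(1*3^9, 30) = 30
  i=10: min(1*3^10, 30) = 30
  i=11: min(1*3^11, 30) = 30

Answer: 1 3 9 27 30 30 30 30 30 30 30 30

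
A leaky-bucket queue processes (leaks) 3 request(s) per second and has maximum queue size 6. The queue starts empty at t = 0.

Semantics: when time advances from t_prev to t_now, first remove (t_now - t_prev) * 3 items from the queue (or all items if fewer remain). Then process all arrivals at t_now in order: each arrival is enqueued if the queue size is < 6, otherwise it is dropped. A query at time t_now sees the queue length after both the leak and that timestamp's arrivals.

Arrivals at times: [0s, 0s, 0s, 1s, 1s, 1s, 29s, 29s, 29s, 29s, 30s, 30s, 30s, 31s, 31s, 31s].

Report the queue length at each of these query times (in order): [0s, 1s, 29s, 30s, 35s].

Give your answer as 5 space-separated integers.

Queue lengths at query times:
  query t=0s: backlog = 3
  query t=1s: backlog = 3
  query t=29s: backlog = 4
  query t=30s: backlog = 4
  query t=35s: backlog = 0

Answer: 3 3 4 4 0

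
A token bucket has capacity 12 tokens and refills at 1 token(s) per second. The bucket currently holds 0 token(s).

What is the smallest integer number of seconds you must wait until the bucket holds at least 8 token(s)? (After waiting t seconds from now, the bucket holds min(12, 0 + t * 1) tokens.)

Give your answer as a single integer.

Need 0 + t * 1 >= 8, so t >= 8/1.
Smallest integer t = ceil(8/1) = 8.

Answer: 8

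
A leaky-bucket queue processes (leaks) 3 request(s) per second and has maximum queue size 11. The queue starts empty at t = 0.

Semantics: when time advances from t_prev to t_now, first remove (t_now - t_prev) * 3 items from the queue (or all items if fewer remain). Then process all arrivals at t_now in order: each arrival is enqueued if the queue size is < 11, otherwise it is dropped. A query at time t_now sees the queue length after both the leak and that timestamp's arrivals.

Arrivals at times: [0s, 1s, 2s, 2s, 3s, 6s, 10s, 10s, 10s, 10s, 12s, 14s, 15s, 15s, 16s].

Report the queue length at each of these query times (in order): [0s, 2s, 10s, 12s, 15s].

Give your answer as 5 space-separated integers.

Answer: 1 2 4 1 2

Derivation:
Queue lengths at query times:
  query t=0s: backlog = 1
  query t=2s: backlog = 2
  query t=10s: backlog = 4
  query t=12s: backlog = 1
  query t=15s: backlog = 2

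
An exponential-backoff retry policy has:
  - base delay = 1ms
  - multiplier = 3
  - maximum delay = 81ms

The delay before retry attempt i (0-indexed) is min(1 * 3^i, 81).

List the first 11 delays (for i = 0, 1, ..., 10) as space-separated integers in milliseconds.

Answer: 1 3 9 27 81 81 81 81 81 81 81

Derivation:
Computing each delay:
  i=0: min(1*3^0, 81) = 1
  i=1: min(1*3^1, 81) = 3
  i=2: min(1*3^2, 81) = 9
  i=3: min(1*3^3, 81) = 27
  i=4: min(1*3^4, 81) = 81
  i=5: min(1*3^5, 81) = 81
  i=6: min(1*3^6, 81) = 81
  i=7: min(1*3^7, 81) = 81
  i=8: min(1*3^8, 81) = 81
  i=9: min(1*3^9, 81) = 81
  i=10: min(1*3^10, 81) = 81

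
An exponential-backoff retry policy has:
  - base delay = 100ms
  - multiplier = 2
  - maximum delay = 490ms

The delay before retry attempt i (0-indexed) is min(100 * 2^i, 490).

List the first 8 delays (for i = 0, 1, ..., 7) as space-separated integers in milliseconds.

Computing each delay:
  i=0: min(100*2^0, 490) = 100
  i=1: min(100*2^1, 490) = 200
  i=2: min(100*2^2, 490) = 400
  i=3: min(100*2^3, 490) = 490
  i=4: min(100*2^4, 490) = 490
  i=5: min(100*2^5, 490) = 490
  i=6: min(100*2^6, 490) = 490
  i=7: min(100*2^7, 490) = 490

Answer: 100 200 400 490 490 490 490 490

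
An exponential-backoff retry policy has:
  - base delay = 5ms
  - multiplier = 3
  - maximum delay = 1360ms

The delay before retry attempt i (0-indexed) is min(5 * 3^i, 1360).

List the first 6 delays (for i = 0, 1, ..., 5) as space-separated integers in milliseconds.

Computing each delay:
  i=0: min(5*3^0, 1360) = 5
  i=1: min(5*3^1, 1360) = 15
  i=2: min(5*3^2, 1360) = 45
  i=3: min(5*3^3, 1360) = 135
  i=4: min(5*3^4, 1360) = 405
  i=5: min(5*3^5, 1360) = 1215

Answer: 5 15 45 135 405 1215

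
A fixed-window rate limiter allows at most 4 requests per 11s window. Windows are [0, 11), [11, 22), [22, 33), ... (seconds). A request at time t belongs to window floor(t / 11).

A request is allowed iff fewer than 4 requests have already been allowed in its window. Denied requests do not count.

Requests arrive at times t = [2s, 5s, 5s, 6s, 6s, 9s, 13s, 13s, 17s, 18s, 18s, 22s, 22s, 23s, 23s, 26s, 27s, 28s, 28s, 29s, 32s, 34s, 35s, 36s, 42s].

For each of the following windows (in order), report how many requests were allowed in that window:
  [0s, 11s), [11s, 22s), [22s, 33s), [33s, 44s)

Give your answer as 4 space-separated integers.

Processing requests:
  req#1 t=2s (window 0): ALLOW
  req#2 t=5s (window 0): ALLOW
  req#3 t=5s (window 0): ALLOW
  req#4 t=6s (window 0): ALLOW
  req#5 t=6s (window 0): DENY
  req#6 t=9s (window 0): DENY
  req#7 t=13s (window 1): ALLOW
  req#8 t=13s (window 1): ALLOW
  req#9 t=17s (window 1): ALLOW
  req#10 t=18s (window 1): ALLOW
  req#11 t=18s (window 1): DENY
  req#12 t=22s (window 2): ALLOW
  req#13 t=22s (window 2): ALLOW
  req#14 t=23s (window 2): ALLOW
  req#15 t=23s (window 2): ALLOW
  req#16 t=26s (window 2): DENY
  req#17 t=27s (window 2): DENY
  req#18 t=28s (window 2): DENY
  req#19 t=28s (window 2): DENY
  req#20 t=29s (window 2): DENY
  req#21 t=32s (window 2): DENY
  req#22 t=34s (window 3): ALLOW
  req#23 t=35s (window 3): ALLOW
  req#24 t=36s (window 3): ALLOW
  req#25 t=42s (window 3): ALLOW

Allowed counts by window: 4 4 4 4

Answer: 4 4 4 4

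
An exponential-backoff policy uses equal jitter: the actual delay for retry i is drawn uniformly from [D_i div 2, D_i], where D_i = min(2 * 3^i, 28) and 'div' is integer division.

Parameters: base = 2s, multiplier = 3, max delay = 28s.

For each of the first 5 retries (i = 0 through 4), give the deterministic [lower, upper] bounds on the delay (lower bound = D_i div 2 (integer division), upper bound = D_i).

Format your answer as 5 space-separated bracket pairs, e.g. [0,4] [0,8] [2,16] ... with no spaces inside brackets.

Computing bounds per retry:
  i=0: D_i=min(2*3^0,28)=2, bounds=[1,2]
  i=1: D_i=min(2*3^1,28)=6, bounds=[3,6]
  i=2: D_i=min(2*3^2,28)=18, bounds=[9,18]
  i=3: D_i=min(2*3^3,28)=28, bounds=[14,28]
  i=4: D_i=min(2*3^4,28)=28, bounds=[14,28]

Answer: [1,2] [3,6] [9,18] [14,28] [14,28]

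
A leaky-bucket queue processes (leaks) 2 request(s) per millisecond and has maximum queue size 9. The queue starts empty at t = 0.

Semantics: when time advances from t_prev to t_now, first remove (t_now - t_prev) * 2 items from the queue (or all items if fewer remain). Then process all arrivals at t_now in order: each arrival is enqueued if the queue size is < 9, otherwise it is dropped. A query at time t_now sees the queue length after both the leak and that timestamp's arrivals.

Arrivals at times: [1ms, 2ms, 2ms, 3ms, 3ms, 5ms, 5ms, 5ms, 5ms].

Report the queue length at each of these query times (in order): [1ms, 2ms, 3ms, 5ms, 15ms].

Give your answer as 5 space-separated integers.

Queue lengths at query times:
  query t=1ms: backlog = 1
  query t=2ms: backlog = 2
  query t=3ms: backlog = 2
  query t=5ms: backlog = 4
  query t=15ms: backlog = 0

Answer: 1 2 2 4 0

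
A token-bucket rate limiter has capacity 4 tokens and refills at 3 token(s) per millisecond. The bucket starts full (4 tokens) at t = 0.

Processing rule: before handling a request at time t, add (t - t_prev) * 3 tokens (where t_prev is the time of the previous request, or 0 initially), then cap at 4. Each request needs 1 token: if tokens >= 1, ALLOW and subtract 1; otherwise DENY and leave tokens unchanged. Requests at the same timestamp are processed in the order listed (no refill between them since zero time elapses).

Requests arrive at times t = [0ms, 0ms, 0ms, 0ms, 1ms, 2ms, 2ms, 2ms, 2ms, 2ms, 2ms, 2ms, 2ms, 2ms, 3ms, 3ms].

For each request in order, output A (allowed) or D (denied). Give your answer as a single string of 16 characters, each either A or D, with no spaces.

Simulating step by step:
  req#1 t=0ms: ALLOW
  req#2 t=0ms: ALLOW
  req#3 t=0ms: ALLOW
  req#4 t=0ms: ALLOW
  req#5 t=1ms: ALLOW
  req#6 t=2ms: ALLOW
  req#7 t=2ms: ALLOW
  req#8 t=2ms: ALLOW
  req#9 t=2ms: ALLOW
  req#10 t=2ms: DENY
  req#11 t=2ms: DENY
  req#12 t=2ms: DENY
  req#13 t=2ms: DENY
  req#14 t=2ms: DENY
  req#15 t=3ms: ALLOW
  req#16 t=3ms: ALLOW

Answer: AAAAAAAAADDDDDAA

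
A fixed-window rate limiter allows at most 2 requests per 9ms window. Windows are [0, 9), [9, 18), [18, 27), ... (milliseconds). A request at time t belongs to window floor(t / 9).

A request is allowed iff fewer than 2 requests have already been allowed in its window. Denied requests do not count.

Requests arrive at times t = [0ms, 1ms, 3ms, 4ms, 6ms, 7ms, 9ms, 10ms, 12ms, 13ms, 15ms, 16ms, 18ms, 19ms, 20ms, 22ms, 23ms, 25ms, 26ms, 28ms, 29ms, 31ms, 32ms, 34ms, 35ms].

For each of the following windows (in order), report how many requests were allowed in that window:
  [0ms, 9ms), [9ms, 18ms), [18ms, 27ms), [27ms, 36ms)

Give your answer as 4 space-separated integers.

Answer: 2 2 2 2

Derivation:
Processing requests:
  req#1 t=0ms (window 0): ALLOW
  req#2 t=1ms (window 0): ALLOW
  req#3 t=3ms (window 0): DENY
  req#4 t=4ms (window 0): DENY
  req#5 t=6ms (window 0): DENY
  req#6 t=7ms (window 0): DENY
  req#7 t=9ms (window 1): ALLOW
  req#8 t=10ms (window 1): ALLOW
  req#9 t=12ms (window 1): DENY
  req#10 t=13ms (window 1): DENY
  req#11 t=15ms (window 1): DENY
  req#12 t=16ms (window 1): DENY
  req#13 t=18ms (window 2): ALLOW
  req#14 t=19ms (window 2): ALLOW
  req#15 t=20ms (window 2): DENY
  req#16 t=22ms (window 2): DENY
  req#17 t=23ms (window 2): DENY
  req#18 t=25ms (window 2): DENY
  req#19 t=26ms (window 2): DENY
  req#20 t=28ms (window 3): ALLOW
  req#21 t=29ms (window 3): ALLOW
  req#22 t=31ms (window 3): DENY
  req#23 t=32ms (window 3): DENY
  req#24 t=34ms (window 3): DENY
  req#25 t=35ms (window 3): DENY

Allowed counts by window: 2 2 2 2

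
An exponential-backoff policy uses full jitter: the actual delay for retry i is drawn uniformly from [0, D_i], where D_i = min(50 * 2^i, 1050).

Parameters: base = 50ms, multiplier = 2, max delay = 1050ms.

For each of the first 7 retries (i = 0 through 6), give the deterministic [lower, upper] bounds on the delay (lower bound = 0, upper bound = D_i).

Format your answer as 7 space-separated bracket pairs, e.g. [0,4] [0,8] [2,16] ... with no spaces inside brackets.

Computing bounds per retry:
  i=0: D_i=min(50*2^0,1050)=50, bounds=[0,50]
  i=1: D_i=min(50*2^1,1050)=100, bounds=[0,100]
  i=2: D_i=min(50*2^2,1050)=200, bounds=[0,200]
  i=3: D_i=min(50*2^3,1050)=400, bounds=[0,400]
  i=4: D_i=min(50*2^4,1050)=800, bounds=[0,800]
  i=5: D_i=min(50*2^5,1050)=1050, bounds=[0,1050]
  i=6: D_i=min(50*2^6,1050)=1050, bounds=[0,1050]

Answer: [0,50] [0,100] [0,200] [0,400] [0,800] [0,1050] [0,1050]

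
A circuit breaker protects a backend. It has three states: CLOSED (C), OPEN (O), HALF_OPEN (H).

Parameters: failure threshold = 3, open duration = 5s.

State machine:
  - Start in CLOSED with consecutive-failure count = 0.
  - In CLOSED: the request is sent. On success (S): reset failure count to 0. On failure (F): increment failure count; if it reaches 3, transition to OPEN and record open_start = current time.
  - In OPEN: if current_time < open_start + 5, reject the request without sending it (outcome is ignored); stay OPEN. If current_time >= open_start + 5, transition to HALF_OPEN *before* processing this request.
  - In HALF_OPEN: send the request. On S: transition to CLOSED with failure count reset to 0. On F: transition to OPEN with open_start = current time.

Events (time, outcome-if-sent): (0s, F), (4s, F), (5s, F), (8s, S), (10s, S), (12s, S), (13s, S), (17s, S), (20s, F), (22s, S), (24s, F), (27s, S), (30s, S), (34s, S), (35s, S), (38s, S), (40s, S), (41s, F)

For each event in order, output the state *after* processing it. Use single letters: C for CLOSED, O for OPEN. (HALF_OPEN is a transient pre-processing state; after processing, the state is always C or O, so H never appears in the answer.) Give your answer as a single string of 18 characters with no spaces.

Answer: CCOOCCCCCCCCCCCCCC

Derivation:
State after each event:
  event#1 t=0s outcome=F: state=CLOSED
  event#2 t=4s outcome=F: state=CLOSED
  event#3 t=5s outcome=F: state=OPEN
  event#4 t=8s outcome=S: state=OPEN
  event#5 t=10s outcome=S: state=CLOSED
  event#6 t=12s outcome=S: state=CLOSED
  event#7 t=13s outcome=S: state=CLOSED
  event#8 t=17s outcome=S: state=CLOSED
  event#9 t=20s outcome=F: state=CLOSED
  event#10 t=22s outcome=S: state=CLOSED
  event#11 t=24s outcome=F: state=CLOSED
  event#12 t=27s outcome=S: state=CLOSED
  event#13 t=30s outcome=S: state=CLOSED
  event#14 t=34s outcome=S: state=CLOSED
  event#15 t=35s outcome=S: state=CLOSED
  event#16 t=38s outcome=S: state=CLOSED
  event#17 t=40s outcome=S: state=CLOSED
  event#18 t=41s outcome=F: state=CLOSED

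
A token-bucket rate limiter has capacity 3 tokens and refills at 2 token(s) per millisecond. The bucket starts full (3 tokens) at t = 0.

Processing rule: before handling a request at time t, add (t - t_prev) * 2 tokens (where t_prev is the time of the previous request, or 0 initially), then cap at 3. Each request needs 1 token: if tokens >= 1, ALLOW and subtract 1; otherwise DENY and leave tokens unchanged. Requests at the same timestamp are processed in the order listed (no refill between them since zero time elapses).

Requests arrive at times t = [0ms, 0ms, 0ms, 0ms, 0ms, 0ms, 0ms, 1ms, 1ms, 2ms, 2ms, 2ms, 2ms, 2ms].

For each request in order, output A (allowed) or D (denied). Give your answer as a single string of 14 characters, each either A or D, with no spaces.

Simulating step by step:
  req#1 t=0ms: ALLOW
  req#2 t=0ms: ALLOW
  req#3 t=0ms: ALLOW
  req#4 t=0ms: DENY
  req#5 t=0ms: DENY
  req#6 t=0ms: DENY
  req#7 t=0ms: DENY
  req#8 t=1ms: ALLOW
  req#9 t=1ms: ALLOW
  req#10 t=2ms: ALLOW
  req#11 t=2ms: ALLOW
  req#12 t=2ms: DENY
  req#13 t=2ms: DENY
  req#14 t=2ms: DENY

Answer: AAADDDDAAAADDD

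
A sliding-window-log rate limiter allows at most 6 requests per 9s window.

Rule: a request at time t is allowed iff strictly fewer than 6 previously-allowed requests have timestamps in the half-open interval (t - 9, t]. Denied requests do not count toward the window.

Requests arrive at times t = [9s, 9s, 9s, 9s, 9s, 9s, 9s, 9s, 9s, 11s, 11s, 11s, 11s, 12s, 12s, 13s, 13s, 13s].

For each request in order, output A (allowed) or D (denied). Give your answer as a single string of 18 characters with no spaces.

Answer: AAAAAADDDDDDDDDDDD

Derivation:
Tracking allowed requests in the window:
  req#1 t=9s: ALLOW
  req#2 t=9s: ALLOW
  req#3 t=9s: ALLOW
  req#4 t=9s: ALLOW
  req#5 t=9s: ALLOW
  req#6 t=9s: ALLOW
  req#7 t=9s: DENY
  req#8 t=9s: DENY
  req#9 t=9s: DENY
  req#10 t=11s: DENY
  req#11 t=11s: DENY
  req#12 t=11s: DENY
  req#13 t=11s: DENY
  req#14 t=12s: DENY
  req#15 t=12s: DENY
  req#16 t=13s: DENY
  req#17 t=13s: DENY
  req#18 t=13s: DENY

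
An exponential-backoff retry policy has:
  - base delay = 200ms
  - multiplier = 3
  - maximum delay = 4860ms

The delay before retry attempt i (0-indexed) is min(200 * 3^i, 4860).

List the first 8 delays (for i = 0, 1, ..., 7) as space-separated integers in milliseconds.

Computing each delay:
  i=0: min(200*3^0, 4860) = 200
  i=1: min(200*3^1, 4860) = 600
  i=2: min(200*3^2, 4860) = 1800
  i=3: min(200*3^3, 4860) = 4860
  i=4: min(200*3^4, 4860) = 4860
  i=5: min(200*3^5, 4860) = 4860
  i=6: min(200*3^6, 4860) = 4860
  i=7: min(200*3^7, 4860) = 4860

Answer: 200 600 1800 4860 4860 4860 4860 4860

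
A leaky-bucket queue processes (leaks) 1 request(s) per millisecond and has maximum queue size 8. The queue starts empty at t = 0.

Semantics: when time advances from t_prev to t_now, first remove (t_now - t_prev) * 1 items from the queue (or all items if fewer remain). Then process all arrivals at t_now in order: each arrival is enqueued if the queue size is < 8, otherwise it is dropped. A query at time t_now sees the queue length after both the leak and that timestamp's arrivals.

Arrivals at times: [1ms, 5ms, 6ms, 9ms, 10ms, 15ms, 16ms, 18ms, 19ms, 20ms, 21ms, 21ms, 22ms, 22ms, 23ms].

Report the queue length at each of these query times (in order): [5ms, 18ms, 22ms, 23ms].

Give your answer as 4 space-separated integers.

Queue lengths at query times:
  query t=5ms: backlog = 1
  query t=18ms: backlog = 1
  query t=22ms: backlog = 3
  query t=23ms: backlog = 3

Answer: 1 1 3 3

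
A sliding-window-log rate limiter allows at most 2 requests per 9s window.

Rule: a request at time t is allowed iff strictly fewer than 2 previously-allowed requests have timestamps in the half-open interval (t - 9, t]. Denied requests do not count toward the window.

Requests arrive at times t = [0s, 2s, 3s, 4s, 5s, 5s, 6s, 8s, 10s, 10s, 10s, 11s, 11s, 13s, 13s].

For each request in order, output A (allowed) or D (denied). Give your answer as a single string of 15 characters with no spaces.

Answer: AADDDDDDADDADDD

Derivation:
Tracking allowed requests in the window:
  req#1 t=0s: ALLOW
  req#2 t=2s: ALLOW
  req#3 t=3s: DENY
  req#4 t=4s: DENY
  req#5 t=5s: DENY
  req#6 t=5s: DENY
  req#7 t=6s: DENY
  req#8 t=8s: DENY
  req#9 t=10s: ALLOW
  req#10 t=10s: DENY
  req#11 t=10s: DENY
  req#12 t=11s: ALLOW
  req#13 t=11s: DENY
  req#14 t=13s: DENY
  req#15 t=13s: DENY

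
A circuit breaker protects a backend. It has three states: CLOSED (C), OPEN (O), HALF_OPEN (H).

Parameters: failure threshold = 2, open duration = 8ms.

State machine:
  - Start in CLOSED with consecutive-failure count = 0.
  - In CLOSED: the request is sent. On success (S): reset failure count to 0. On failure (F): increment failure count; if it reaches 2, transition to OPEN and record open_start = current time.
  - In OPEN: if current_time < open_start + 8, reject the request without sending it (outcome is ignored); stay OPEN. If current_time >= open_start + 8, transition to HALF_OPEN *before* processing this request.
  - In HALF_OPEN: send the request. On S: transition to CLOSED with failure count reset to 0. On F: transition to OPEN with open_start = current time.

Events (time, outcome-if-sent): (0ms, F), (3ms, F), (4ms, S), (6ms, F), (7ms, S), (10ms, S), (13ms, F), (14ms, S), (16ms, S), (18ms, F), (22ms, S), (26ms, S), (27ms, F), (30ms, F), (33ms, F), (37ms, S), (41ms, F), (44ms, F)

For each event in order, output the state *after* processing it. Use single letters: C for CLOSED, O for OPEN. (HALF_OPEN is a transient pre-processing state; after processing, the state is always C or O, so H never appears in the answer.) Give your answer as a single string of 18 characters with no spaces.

Answer: COOOOOOOOOCCCOOOOO

Derivation:
State after each event:
  event#1 t=0ms outcome=F: state=CLOSED
  event#2 t=3ms outcome=F: state=OPEN
  event#3 t=4ms outcome=S: state=OPEN
  event#4 t=6ms outcome=F: state=OPEN
  event#5 t=7ms outcome=S: state=OPEN
  event#6 t=10ms outcome=S: state=OPEN
  event#7 t=13ms outcome=F: state=OPEN
  event#8 t=14ms outcome=S: state=OPEN
  event#9 t=16ms outcome=S: state=OPEN
  event#10 t=18ms outcome=F: state=OPEN
  event#11 t=22ms outcome=S: state=CLOSED
  event#12 t=26ms outcome=S: state=CLOSED
  event#13 t=27ms outcome=F: state=CLOSED
  event#14 t=30ms outcome=F: state=OPEN
  event#15 t=33ms outcome=F: state=OPEN
  event#16 t=37ms outcome=S: state=OPEN
  event#17 t=41ms outcome=F: state=OPEN
  event#18 t=44ms outcome=F: state=OPEN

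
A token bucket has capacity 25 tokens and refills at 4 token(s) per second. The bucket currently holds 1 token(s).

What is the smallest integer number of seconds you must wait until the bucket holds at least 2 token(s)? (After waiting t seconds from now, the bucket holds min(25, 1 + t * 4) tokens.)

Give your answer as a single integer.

Need 1 + t * 4 >= 2, so t >= 1/4.
Smallest integer t = ceil(1/4) = 1.

Answer: 1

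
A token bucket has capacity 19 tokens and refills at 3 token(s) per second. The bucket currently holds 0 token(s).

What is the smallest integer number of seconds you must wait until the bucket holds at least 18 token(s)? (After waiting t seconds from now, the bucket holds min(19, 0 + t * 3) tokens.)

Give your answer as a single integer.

Answer: 6

Derivation:
Need 0 + t * 3 >= 18, so t >= 18/3.
Smallest integer t = ceil(18/3) = 6.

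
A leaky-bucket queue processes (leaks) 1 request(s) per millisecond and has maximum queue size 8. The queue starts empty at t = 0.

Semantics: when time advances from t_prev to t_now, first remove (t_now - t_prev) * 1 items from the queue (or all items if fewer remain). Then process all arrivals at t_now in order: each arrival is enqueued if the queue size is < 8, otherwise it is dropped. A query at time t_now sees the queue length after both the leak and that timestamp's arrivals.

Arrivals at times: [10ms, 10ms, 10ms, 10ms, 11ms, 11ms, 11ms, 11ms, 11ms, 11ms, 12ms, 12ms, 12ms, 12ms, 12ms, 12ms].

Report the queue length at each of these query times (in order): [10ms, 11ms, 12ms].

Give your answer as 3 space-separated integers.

Answer: 4 8 8

Derivation:
Queue lengths at query times:
  query t=10ms: backlog = 4
  query t=11ms: backlog = 8
  query t=12ms: backlog = 8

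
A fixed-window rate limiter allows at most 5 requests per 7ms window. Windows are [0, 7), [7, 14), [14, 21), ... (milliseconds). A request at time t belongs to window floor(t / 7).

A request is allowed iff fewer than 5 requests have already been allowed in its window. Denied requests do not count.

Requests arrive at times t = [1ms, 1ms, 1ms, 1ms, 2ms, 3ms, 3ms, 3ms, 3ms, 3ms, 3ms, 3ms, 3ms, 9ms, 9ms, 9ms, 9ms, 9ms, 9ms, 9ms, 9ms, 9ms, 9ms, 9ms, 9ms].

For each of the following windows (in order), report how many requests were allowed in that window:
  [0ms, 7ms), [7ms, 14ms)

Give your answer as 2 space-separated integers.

Processing requests:
  req#1 t=1ms (window 0): ALLOW
  req#2 t=1ms (window 0): ALLOW
  req#3 t=1ms (window 0): ALLOW
  req#4 t=1ms (window 0): ALLOW
  req#5 t=2ms (window 0): ALLOW
  req#6 t=3ms (window 0): DENY
  req#7 t=3ms (window 0): DENY
  req#8 t=3ms (window 0): DENY
  req#9 t=3ms (window 0): DENY
  req#10 t=3ms (window 0): DENY
  req#11 t=3ms (window 0): DENY
  req#12 t=3ms (window 0): DENY
  req#13 t=3ms (window 0): DENY
  req#14 t=9ms (window 1): ALLOW
  req#15 t=9ms (window 1): ALLOW
  req#16 t=9ms (window 1): ALLOW
  req#17 t=9ms (window 1): ALLOW
  req#18 t=9ms (window 1): ALLOW
  req#19 t=9ms (window 1): DENY
  req#20 t=9ms (window 1): DENY
  req#21 t=9ms (window 1): DENY
  req#22 t=9ms (window 1): DENY
  req#23 t=9ms (window 1): DENY
  req#24 t=9ms (window 1): DENY
  req#25 t=9ms (window 1): DENY

Allowed counts by window: 5 5

Answer: 5 5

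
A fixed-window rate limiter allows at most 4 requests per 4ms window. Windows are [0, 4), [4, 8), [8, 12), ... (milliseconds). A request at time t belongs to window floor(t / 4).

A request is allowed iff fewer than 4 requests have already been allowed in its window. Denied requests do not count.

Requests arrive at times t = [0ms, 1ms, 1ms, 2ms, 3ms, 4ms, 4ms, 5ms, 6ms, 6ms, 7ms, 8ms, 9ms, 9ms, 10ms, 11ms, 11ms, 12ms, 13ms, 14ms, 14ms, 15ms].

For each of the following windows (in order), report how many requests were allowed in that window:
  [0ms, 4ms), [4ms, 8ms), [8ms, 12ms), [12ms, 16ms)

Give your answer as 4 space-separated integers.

Processing requests:
  req#1 t=0ms (window 0): ALLOW
  req#2 t=1ms (window 0): ALLOW
  req#3 t=1ms (window 0): ALLOW
  req#4 t=2ms (window 0): ALLOW
  req#5 t=3ms (window 0): DENY
  req#6 t=4ms (window 1): ALLOW
  req#7 t=4ms (window 1): ALLOW
  req#8 t=5ms (window 1): ALLOW
  req#9 t=6ms (window 1): ALLOW
  req#10 t=6ms (window 1): DENY
  req#11 t=7ms (window 1): DENY
  req#12 t=8ms (window 2): ALLOW
  req#13 t=9ms (window 2): ALLOW
  req#14 t=9ms (window 2): ALLOW
  req#15 t=10ms (window 2): ALLOW
  req#16 t=11ms (window 2): DENY
  req#17 t=11ms (window 2): DENY
  req#18 t=12ms (window 3): ALLOW
  req#19 t=13ms (window 3): ALLOW
  req#20 t=14ms (window 3): ALLOW
  req#21 t=14ms (window 3): ALLOW
  req#22 t=15ms (window 3): DENY

Allowed counts by window: 4 4 4 4

Answer: 4 4 4 4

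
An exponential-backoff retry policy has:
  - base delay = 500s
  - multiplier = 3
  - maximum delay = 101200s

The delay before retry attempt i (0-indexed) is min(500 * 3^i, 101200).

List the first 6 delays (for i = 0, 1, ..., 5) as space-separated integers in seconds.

Computing each delay:
  i=0: min(500*3^0, 101200) = 500
  i=1: min(500*3^1, 101200) = 1500
  i=2: min(500*3^2, 101200) = 4500
  i=3: min(500*3^3, 101200) = 13500
  i=4: min(500*3^4, 101200) = 40500
  i=5: min(500*3^5, 101200) = 101200

Answer: 500 1500 4500 13500 40500 101200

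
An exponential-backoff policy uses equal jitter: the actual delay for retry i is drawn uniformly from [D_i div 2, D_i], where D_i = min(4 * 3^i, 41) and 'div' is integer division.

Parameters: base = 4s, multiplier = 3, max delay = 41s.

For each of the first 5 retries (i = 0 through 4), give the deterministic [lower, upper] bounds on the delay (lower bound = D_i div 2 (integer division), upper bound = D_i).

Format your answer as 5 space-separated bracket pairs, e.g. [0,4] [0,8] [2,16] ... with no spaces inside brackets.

Computing bounds per retry:
  i=0: D_i=min(4*3^0,41)=4, bounds=[2,4]
  i=1: D_i=min(4*3^1,41)=12, bounds=[6,12]
  i=2: D_i=min(4*3^2,41)=36, bounds=[18,36]
  i=3: D_i=min(4*3^3,41)=41, bounds=[20,41]
  i=4: D_i=min(4*3^4,41)=41, bounds=[20,41]

Answer: [2,4] [6,12] [18,36] [20,41] [20,41]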